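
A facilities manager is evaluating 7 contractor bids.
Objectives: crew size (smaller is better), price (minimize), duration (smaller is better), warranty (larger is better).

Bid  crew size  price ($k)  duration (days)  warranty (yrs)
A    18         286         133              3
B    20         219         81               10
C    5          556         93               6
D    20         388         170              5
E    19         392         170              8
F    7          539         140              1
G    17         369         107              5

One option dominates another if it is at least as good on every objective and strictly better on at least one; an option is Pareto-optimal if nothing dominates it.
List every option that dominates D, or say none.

B, G

B: crew size 20≤20, price 219≤388, duration 81≤170, warranty 10≥5 — dominates D.
G: crew size 17≤20, price 369≤388, duration 107≤170, warranty 5≥5 — dominates D.
Others (A, C, E, F) are each worse than D on at least one objective.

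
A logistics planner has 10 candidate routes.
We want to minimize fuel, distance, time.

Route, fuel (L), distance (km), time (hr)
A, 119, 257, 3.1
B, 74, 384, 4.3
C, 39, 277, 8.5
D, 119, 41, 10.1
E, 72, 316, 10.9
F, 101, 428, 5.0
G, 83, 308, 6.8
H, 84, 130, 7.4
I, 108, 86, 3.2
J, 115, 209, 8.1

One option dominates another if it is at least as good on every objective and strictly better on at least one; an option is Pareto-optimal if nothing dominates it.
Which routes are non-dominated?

A: not dominated (best time).
B: not dominated.
C: not dominated (best fuel).
D: not dominated (best distance).
E: dominated by C (fuel 39≤72, distance 277≤316, time 8.5≤10.9).
F: dominated by B (fuel 74≤101, distance 384≤428, time 4.3≤5.0).
G: not dominated.
H: not dominated.
I: not dominated.
J: dominated by H (fuel 84≤115, distance 130≤209, time 7.4≤8.1).

A, B, C, D, G, H, I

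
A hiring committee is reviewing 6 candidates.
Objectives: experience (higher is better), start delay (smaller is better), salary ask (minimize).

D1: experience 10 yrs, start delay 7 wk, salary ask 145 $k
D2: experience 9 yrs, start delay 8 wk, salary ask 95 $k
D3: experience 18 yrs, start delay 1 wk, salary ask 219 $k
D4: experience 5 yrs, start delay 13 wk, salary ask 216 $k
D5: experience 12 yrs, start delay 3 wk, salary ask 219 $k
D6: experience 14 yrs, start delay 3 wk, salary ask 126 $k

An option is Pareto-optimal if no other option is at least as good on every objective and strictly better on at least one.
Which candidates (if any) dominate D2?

none

D1: worse on salary ask (145 vs 95).
D3: worse on salary ask (219 vs 95).
D4: worse on experience (5 vs 9).
D5: worse on salary ask (219 vs 95).
D6: worse on salary ask (126 vs 95).
No option dominates D2.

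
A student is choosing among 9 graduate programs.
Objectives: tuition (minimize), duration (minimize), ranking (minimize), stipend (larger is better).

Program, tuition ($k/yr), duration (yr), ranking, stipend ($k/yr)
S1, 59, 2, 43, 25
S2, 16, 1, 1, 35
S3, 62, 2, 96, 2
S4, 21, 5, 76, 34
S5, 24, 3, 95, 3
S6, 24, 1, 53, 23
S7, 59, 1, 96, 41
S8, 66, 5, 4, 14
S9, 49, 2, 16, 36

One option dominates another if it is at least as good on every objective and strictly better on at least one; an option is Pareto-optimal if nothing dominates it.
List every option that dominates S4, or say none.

S2

S2: tuition 16≤21, duration 1≤5, ranking 1≤76, stipend 35≥34 — dominates S4.
Others (S1, S3, S5, S6, S7, S8, S9) are each worse than S4 on at least one objective.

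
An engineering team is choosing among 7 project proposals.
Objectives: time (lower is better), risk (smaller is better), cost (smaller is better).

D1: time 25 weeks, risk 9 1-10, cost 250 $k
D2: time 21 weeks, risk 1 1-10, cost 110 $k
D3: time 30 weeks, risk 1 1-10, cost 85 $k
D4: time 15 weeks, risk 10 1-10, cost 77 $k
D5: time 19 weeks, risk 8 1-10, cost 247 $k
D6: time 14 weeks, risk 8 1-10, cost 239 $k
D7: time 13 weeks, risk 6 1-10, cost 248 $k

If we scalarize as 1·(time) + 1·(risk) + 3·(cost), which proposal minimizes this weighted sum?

D1: 1·25 + 1·9 + 3·250 = 784
D2: 1·21 + 1·1 + 3·110 = 352
D3: 1·30 + 1·1 + 3·85 = 286
D4: 1·15 + 1·10 + 3·77 = 256
D5: 1·19 + 1·8 + 3·247 = 768
D6: 1·14 + 1·8 + 3·239 = 739
D7: 1·13 + 1·6 + 3·248 = 763
Lowest: D4 at 256.

D4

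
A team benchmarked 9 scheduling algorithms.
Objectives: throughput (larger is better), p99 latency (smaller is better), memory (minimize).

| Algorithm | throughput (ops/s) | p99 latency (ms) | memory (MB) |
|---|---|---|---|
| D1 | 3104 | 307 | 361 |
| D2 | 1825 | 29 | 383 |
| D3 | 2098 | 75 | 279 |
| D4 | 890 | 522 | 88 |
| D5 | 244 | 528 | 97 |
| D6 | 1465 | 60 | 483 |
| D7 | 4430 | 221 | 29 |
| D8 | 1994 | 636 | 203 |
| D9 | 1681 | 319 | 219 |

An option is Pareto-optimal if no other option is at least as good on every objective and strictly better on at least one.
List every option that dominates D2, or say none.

none

D1: worse on p99 latency (307 vs 29).
D3: worse on p99 latency (75 vs 29).
D4: worse on throughput (890 vs 1825).
D5: worse on throughput (244 vs 1825).
D6: worse on throughput (1465 vs 1825).
D7: worse on p99 latency (221 vs 29).
D8: worse on p99 latency (636 vs 29).
D9: worse on throughput (1681 vs 1825).
No option dominates D2.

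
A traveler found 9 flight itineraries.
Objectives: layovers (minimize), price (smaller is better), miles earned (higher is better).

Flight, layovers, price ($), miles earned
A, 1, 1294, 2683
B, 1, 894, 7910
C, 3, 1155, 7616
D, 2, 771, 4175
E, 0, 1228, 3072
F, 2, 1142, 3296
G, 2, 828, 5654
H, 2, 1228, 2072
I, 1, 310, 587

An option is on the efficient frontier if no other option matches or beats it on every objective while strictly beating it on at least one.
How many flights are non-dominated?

5

A: dominated by B (layovers 1≤1, price 894≤1294, miles earned 7910≥2683).
B: not dominated (best miles earned).
C: dominated by B (layovers 1≤3, price 894≤1155, miles earned 7910≥7616).
D: not dominated.
E: not dominated (best layovers).
F: dominated by B (layovers 1≤2, price 894≤1142, miles earned 7910≥3296).
G: not dominated.
H: dominated by B (layovers 1≤2, price 894≤1228, miles earned 7910≥2072).
I: not dominated (best price).
Pareto-optimal: B, D, E, G, I → 5.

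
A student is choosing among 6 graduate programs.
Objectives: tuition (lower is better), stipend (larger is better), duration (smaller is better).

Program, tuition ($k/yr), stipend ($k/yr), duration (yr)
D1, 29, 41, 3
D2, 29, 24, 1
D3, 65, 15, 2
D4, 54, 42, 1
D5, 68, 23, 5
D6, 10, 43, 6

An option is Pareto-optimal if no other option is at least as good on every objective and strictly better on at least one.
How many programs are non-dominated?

4

D1: not dominated.
D2: not dominated.
D3: dominated by D2 (tuition 29≤65, stipend 24≥15, duration 1≤2).
D4: not dominated.
D5: dominated by D1 (tuition 29≤68, stipend 41≥23, duration 3≤5).
D6: not dominated (best tuition).
Pareto-optimal: D1, D2, D4, D6 → 4.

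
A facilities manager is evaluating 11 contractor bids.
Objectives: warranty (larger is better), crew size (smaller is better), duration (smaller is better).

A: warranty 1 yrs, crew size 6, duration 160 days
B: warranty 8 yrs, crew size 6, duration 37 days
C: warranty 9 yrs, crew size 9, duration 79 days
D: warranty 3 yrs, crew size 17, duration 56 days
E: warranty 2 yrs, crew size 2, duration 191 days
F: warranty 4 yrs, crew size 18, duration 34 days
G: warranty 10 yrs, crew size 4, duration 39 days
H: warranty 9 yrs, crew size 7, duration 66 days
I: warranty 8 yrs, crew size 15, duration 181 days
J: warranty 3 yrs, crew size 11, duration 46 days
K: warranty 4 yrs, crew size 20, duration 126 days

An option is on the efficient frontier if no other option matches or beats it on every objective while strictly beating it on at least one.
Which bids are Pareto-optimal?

B, E, F, G

A: dominated by B (warranty 8≥1, crew size 6≤6, duration 37≤160).
B: not dominated.
C: dominated by G (warranty 10≥9, crew size 4≤9, duration 39≤79).
D: dominated by B (warranty 8≥3, crew size 6≤17, duration 37≤56).
E: not dominated (best crew size).
F: not dominated (best duration).
G: not dominated (best warranty).
H: dominated by G (warranty 10≥9, crew size 4≤7, duration 39≤66).
I: dominated by B (warranty 8≥8, crew size 6≤15, duration 37≤181).
J: dominated by B (warranty 8≥3, crew size 6≤11, duration 37≤46).
K: dominated by B (warranty 8≥4, crew size 6≤20, duration 37≤126).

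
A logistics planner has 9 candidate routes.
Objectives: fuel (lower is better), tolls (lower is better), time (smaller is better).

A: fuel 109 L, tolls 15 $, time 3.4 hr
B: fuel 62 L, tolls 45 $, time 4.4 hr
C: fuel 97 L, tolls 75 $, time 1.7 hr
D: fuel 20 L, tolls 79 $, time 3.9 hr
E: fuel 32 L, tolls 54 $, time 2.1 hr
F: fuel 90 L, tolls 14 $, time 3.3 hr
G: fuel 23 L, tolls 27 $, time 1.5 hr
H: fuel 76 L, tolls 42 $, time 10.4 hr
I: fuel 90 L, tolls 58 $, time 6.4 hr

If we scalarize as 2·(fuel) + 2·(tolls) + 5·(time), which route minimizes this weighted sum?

A: 2·109 + 2·15 + 5·3.4 = 265.0
B: 2·62 + 2·45 + 5·4.4 = 236.0
C: 2·97 + 2·75 + 5·1.7 = 352.5
D: 2·20 + 2·79 + 5·3.9 = 217.5
E: 2·32 + 2·54 + 5·2.1 = 182.5
F: 2·90 + 2·14 + 5·3.3 = 224.5
G: 2·23 + 2·27 + 5·1.5 = 107.5
H: 2·76 + 2·42 + 5·10.4 = 288.0
I: 2·90 + 2·58 + 5·6.4 = 328.0
Lowest: G at 107.5.

G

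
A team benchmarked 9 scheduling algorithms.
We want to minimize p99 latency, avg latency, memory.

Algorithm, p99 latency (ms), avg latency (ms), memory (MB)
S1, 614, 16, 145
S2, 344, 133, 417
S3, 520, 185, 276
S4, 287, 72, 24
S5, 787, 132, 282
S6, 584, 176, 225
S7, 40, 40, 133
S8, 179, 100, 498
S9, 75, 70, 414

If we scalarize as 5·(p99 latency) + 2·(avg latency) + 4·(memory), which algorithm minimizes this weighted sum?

S1: 5·614 + 2·16 + 4·145 = 3682
S2: 5·344 + 2·133 + 4·417 = 3654
S3: 5·520 + 2·185 + 4·276 = 4074
S4: 5·287 + 2·72 + 4·24 = 1675
S5: 5·787 + 2·132 + 4·282 = 5327
S6: 5·584 + 2·176 + 4·225 = 4172
S7: 5·40 + 2·40 + 4·133 = 812
S8: 5·179 + 2·100 + 4·498 = 3087
S9: 5·75 + 2·70 + 4·414 = 2171
Lowest: S7 at 812.

S7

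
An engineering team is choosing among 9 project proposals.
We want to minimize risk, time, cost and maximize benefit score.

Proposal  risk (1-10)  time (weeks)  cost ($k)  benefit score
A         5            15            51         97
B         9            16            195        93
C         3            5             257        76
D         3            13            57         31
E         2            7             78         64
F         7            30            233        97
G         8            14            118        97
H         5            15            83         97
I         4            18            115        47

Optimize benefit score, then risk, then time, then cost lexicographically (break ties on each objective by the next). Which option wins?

A

First maximize benefit score: best is 97, kept {A, F, G, H}.
Then minimize risk: best is 5, kept {A, H}.
Then minimize time: best is 15, kept {A, H}.
Then minimize cost: best is 51, kept {A}.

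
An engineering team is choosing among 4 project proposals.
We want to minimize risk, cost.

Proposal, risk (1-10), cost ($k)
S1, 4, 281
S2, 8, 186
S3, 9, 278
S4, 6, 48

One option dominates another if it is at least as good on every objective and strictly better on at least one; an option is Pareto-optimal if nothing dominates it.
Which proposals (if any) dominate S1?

S2: worse on risk (8 vs 4).
S3: worse on risk (9 vs 4).
S4: worse on risk (6 vs 4).
No option dominates S1.

none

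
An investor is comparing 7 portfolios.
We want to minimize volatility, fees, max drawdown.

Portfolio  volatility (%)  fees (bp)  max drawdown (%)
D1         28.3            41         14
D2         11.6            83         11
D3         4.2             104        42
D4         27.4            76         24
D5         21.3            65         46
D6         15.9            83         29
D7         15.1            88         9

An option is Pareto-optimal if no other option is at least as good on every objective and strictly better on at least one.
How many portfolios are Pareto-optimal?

D1: not dominated (best fees).
D2: not dominated.
D3: not dominated (best volatility).
D4: not dominated.
D5: not dominated.
D6: dominated by D2 (volatility 11.6≤15.9, fees 83≤83, max drawdown 11≤29).
D7: not dominated (best max drawdown).
Pareto-optimal: D1, D2, D3, D4, D5, D7 → 6.

6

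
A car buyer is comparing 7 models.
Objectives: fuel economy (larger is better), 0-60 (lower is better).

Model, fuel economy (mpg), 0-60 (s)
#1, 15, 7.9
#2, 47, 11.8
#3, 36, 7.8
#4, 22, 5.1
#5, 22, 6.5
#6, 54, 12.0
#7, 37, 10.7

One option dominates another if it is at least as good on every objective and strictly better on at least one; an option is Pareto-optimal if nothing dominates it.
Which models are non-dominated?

#2, #3, #4, #6, #7

#1: dominated by #3 (fuel economy 36≥15, 0-60 7.8≤7.9).
#2: not dominated.
#3: not dominated.
#4: not dominated (best 0-60).
#5: dominated by #4 (fuel economy 22≥22, 0-60 5.1≤6.5).
#6: not dominated (best fuel economy).
#7: not dominated.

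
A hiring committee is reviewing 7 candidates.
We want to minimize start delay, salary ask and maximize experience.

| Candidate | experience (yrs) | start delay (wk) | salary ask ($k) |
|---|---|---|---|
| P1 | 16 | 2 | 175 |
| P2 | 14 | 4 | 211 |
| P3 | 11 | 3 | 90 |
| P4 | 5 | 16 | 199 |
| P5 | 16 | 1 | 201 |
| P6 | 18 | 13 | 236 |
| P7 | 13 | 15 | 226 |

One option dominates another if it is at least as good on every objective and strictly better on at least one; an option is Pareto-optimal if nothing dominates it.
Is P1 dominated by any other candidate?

No

P2: worse on experience (14 vs 16).
P3: worse on experience (11 vs 16).
P4: worse on experience (5 vs 16).
P5: worse on salary ask (201 vs 175).
P6: worse on start delay (13 vs 2).
P7: worse on experience (13 vs 16).
No option is at least as good as P1 on every objective and strictly better on one.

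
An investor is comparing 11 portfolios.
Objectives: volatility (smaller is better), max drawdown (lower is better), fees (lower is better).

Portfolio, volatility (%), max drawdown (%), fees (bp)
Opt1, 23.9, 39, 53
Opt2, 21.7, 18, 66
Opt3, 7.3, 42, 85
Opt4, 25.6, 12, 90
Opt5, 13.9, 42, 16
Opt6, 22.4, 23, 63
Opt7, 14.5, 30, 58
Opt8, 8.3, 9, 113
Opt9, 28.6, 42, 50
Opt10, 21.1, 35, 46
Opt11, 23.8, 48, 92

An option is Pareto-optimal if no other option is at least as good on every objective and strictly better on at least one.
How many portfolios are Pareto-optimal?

Opt1: dominated by Opt10 (volatility 21.1≤23.9, max drawdown 35≤39, fees 46≤53).
Opt2: not dominated.
Opt3: not dominated (best volatility).
Opt4: not dominated.
Opt5: not dominated (best fees).
Opt6: not dominated.
Opt7: not dominated.
Opt8: not dominated (best max drawdown).
Opt9: dominated by Opt5 (volatility 13.9≤28.6, max drawdown 42≤42, fees 16≤50).
Opt10: not dominated.
Opt11: dominated by Opt2 (volatility 21.7≤23.8, max drawdown 18≤48, fees 66≤92).
Pareto-optimal: Opt2, Opt3, Opt4, Opt5, Opt6, Opt7, Opt8, Opt10 → 8.

8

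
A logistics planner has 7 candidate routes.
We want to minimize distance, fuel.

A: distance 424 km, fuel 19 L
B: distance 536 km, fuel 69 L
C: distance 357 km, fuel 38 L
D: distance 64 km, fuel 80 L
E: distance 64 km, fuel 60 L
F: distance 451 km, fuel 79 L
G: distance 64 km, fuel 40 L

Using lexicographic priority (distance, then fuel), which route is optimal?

G

First minimize distance: best is 64, kept {D, E, G}.
Then minimize fuel: best is 40, kept {G}.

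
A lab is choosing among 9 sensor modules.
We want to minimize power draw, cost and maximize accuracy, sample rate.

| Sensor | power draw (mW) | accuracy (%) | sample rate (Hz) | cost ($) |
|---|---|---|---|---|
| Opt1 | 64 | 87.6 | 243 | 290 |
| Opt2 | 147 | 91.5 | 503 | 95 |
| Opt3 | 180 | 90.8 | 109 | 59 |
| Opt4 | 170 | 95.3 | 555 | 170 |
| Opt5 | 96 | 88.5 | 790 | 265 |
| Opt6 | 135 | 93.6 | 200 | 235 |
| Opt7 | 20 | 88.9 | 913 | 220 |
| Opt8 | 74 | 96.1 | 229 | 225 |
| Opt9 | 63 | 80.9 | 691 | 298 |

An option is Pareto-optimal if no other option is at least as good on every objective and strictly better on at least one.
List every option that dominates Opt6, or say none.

Opt8

Opt8: power draw 74≤135, accuracy 96.1≥93.6, sample rate 229≥200, cost 225≤235 — dominates Opt6.
Others (Opt1, Opt2, Opt3, Opt4, Opt5, Opt7, Opt9) are each worse than Opt6 on at least one objective.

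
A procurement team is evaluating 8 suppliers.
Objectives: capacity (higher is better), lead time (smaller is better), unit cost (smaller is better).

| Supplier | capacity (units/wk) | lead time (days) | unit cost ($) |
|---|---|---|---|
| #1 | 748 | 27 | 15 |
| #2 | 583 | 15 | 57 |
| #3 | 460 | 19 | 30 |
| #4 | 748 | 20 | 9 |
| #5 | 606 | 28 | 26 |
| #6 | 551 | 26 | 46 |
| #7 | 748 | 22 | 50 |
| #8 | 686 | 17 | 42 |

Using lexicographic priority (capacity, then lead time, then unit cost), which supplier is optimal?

First maximize capacity: best is 748, kept {#1, #4, #7}.
Then minimize lead time: best is 20, kept {#4}.

#4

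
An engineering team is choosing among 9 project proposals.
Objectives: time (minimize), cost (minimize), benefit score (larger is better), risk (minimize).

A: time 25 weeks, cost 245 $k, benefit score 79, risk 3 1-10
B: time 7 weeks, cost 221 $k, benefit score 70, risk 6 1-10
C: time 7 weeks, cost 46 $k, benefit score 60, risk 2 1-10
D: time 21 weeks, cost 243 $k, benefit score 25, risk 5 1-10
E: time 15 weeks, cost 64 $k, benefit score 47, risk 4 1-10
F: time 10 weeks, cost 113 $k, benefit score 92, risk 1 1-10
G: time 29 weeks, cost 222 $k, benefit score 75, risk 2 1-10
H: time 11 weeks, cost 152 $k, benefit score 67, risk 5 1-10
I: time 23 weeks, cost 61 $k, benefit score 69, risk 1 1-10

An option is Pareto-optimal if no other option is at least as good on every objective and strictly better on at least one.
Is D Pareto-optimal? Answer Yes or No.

No

C vs D: time 7≤21, cost 46≤243, benefit score 60≥25, risk 2≤5 — C is at least as good on every objective and strictly better on at least one, so C dominates D.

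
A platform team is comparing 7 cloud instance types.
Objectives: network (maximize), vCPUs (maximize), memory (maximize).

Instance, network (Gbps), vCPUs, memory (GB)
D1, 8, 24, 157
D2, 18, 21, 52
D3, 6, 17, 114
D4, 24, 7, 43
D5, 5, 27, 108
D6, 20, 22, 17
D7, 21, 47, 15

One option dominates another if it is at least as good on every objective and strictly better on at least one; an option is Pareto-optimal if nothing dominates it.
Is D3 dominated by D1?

D1 vs D3: network 8≥6, vCPUs 24≥17, memory 157≥114 — D1 is at least as good on every objective with at least one strict improvement.

Yes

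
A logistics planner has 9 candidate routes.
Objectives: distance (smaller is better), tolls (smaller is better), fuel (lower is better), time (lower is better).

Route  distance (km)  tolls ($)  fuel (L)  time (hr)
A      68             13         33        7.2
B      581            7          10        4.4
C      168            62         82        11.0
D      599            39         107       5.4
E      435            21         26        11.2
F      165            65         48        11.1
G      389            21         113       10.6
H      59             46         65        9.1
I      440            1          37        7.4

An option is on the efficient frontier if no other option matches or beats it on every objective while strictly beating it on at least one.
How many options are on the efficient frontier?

A: not dominated.
B: not dominated (best fuel).
C: dominated by A (distance 68≤168, tolls 13≤62, fuel 33≤82, time 7.2≤11.0).
D: dominated by B (distance 581≤599, tolls 7≤39, fuel 10≤107, time 4.4≤5.4).
E: not dominated.
F: dominated by A (distance 68≤165, tolls 13≤65, fuel 33≤48, time 7.2≤11.1).
G: dominated by A (distance 68≤389, tolls 13≤21, fuel 33≤113, time 7.2≤10.6).
H: not dominated (best distance).
I: not dominated (best tolls).
Pareto-optimal: A, B, E, H, I → 5.

5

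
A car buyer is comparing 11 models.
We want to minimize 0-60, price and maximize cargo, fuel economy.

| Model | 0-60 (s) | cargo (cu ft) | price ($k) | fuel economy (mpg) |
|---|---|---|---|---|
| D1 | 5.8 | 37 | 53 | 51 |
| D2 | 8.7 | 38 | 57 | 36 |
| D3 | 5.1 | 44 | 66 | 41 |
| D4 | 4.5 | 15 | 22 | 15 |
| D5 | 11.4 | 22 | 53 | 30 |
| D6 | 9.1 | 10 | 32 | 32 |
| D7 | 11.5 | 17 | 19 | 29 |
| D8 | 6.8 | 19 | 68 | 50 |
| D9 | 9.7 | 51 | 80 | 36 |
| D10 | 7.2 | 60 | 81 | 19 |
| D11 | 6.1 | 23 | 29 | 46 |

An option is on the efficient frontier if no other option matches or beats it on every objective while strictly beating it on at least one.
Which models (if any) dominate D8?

D1

D1: 0-60 5.8≤6.8, cargo 37≥19, price 53≤68, fuel economy 51≥50 — dominates D8.
Others (D2, D3, D4, D5, D6, D7, D9, D10, D11) are each worse than D8 on at least one objective.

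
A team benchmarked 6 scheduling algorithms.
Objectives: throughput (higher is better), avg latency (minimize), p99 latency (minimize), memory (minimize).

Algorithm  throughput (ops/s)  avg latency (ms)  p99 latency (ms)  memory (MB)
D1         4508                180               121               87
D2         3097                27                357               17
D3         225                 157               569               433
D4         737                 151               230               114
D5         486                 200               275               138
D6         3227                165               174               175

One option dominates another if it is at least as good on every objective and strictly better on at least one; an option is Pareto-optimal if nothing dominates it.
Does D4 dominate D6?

No

D4 vs D6: D4 is worse on throughput (737 vs 3227), so it does not dominate D6.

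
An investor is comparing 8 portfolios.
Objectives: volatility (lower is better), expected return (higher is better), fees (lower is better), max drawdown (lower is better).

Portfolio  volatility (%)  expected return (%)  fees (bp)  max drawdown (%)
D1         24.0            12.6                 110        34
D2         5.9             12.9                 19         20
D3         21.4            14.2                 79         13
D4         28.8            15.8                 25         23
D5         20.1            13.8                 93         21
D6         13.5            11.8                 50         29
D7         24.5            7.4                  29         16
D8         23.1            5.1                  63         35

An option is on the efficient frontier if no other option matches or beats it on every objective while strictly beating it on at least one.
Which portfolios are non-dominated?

D1: dominated by D2 (volatility 5.9≤24.0, expected return 12.9≥12.6, fees 19≤110, max drawdown 20≤34).
D2: not dominated (best volatility).
D3: not dominated (best max drawdown).
D4: not dominated (best expected return).
D5: not dominated.
D6: dominated by D2 (volatility 5.9≤13.5, expected return 12.9≥11.8, fees 19≤50, max drawdown 20≤29).
D7: not dominated.
D8: dominated by D2 (volatility 5.9≤23.1, expected return 12.9≥5.1, fees 19≤63, max drawdown 20≤35).

D2, D3, D4, D5, D7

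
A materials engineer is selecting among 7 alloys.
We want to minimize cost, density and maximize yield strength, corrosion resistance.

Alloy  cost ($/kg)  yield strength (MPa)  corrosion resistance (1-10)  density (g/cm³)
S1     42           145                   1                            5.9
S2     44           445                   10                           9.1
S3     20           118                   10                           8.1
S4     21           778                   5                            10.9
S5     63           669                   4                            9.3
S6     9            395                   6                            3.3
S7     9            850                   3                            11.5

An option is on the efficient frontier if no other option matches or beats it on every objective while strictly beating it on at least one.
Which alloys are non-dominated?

S2, S3, S4, S5, S6, S7

S1: dominated by S6 (cost 9≤42, yield strength 395≥145, corrosion resistance 6≥1, density 3.3≤5.9).
S2: not dominated.
S3: not dominated.
S4: not dominated.
S5: not dominated.
S6: not dominated (best density).
S7: not dominated (best yield strength).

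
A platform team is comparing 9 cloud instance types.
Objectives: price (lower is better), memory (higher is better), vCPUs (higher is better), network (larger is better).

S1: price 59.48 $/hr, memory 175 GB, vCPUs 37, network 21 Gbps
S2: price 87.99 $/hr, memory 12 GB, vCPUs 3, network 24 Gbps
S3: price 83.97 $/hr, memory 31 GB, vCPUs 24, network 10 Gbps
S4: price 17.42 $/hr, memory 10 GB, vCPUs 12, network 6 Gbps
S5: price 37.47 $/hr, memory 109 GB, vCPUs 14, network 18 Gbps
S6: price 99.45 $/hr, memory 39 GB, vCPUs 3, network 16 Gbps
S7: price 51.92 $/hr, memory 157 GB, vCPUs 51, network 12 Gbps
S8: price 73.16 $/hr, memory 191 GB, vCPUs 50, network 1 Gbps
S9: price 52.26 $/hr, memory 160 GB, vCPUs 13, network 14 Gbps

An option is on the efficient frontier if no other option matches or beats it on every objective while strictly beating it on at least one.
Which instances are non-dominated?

S1: not dominated.
S2: not dominated (best network).
S3: dominated by S1 (price 59.48≤83.97, memory 175≥31, vCPUs 37≥24, network 21≥10).
S4: not dominated (best price).
S5: not dominated.
S6: dominated by S1 (price 59.48≤99.45, memory 175≥39, vCPUs 37≥3, network 21≥16).
S7: not dominated (best vCPUs).
S8: not dominated (best memory).
S9: not dominated.

S1, S2, S4, S5, S7, S8, S9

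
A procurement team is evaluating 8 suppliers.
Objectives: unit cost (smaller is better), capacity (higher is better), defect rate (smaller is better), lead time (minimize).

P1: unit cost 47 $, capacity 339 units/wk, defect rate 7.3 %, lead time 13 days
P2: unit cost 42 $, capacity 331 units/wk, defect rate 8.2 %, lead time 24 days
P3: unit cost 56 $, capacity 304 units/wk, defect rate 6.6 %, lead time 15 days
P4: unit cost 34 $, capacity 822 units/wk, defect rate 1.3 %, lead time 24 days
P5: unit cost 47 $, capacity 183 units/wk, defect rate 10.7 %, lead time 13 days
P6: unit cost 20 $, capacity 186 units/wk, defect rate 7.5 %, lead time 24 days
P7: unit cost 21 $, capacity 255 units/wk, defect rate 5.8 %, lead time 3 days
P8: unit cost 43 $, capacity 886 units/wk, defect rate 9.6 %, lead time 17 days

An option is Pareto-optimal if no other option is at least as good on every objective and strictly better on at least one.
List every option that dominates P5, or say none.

P1: unit cost 47≤47, capacity 339≥183, defect rate 7.3≤10.7, lead time 13≤13 — dominates P5.
P7: unit cost 21≤47, capacity 255≥183, defect rate 5.8≤10.7, lead time 3≤13 — dominates P5.
Others (P2, P3, P4, P6, P8) are each worse than P5 on at least one objective.

P1, P7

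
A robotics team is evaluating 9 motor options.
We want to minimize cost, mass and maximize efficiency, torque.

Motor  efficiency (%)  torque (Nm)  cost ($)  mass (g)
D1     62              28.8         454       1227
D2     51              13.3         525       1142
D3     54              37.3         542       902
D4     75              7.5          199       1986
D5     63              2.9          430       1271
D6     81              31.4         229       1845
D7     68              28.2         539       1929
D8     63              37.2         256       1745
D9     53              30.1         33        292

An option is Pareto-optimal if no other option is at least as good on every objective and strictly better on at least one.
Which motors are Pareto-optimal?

D1, D3, D4, D5, D6, D8, D9

D1: not dominated.
D2: dominated by D9 (efficiency 53≥51, torque 30.1≥13.3, cost 33≤525, mass 292≤1142).
D3: not dominated (best torque).
D4: not dominated.
D5: not dominated.
D6: not dominated (best efficiency).
D7: dominated by D6 (efficiency 81≥68, torque 31.4≥28.2, cost 229≤539, mass 1845≤1929).
D8: not dominated.
D9: not dominated (best cost).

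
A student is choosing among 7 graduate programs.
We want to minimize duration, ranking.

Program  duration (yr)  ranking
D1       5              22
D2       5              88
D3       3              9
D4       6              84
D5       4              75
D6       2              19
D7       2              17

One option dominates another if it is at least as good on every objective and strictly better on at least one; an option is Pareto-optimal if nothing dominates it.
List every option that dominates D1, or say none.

D3, D6, D7

D3: duration 3≤5, ranking 9≤22 — dominates D1.
D6: duration 2≤5, ranking 19≤22 — dominates D1.
D7: duration 2≤5, ranking 17≤22 — dominates D1.
Others (D2, D4, D5) are each worse than D1 on at least one objective.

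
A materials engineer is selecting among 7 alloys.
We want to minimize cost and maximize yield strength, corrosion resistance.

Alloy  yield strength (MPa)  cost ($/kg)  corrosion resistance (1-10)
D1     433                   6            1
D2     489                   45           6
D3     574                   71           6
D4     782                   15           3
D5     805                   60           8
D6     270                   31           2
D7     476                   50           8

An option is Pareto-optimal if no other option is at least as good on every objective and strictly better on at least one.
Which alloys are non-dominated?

D1, D2, D4, D5, D7

D1: not dominated (best cost).
D2: not dominated.
D3: dominated by D5 (yield strength 805≥574, cost 60≤71, corrosion resistance 8≥6).
D4: not dominated.
D5: not dominated (best yield strength).
D6: dominated by D4 (yield strength 782≥270, cost 15≤31, corrosion resistance 3≥2).
D7: not dominated.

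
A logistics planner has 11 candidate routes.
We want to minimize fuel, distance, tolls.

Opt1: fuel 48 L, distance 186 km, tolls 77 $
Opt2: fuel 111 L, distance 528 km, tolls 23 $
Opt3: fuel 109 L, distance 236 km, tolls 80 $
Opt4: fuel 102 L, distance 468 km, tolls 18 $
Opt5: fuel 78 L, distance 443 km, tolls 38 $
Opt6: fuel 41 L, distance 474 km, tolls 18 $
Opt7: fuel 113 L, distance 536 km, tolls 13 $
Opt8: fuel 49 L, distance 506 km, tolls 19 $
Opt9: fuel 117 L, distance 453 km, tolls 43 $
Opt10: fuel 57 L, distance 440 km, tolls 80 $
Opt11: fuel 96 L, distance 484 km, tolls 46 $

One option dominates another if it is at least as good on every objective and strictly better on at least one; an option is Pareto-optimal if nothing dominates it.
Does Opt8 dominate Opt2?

Opt8 vs Opt2: fuel 49≤111, distance 506≤528, tolls 19≤23 — Opt8 is at least as good on every objective with at least one strict improvement.

Yes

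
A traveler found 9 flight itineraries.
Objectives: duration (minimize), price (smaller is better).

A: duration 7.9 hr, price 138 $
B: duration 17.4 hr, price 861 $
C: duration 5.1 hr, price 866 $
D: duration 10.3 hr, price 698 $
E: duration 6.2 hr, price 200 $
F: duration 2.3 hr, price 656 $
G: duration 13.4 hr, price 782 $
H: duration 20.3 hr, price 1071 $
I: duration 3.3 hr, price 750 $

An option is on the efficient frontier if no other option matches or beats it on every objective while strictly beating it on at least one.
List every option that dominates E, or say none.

A: worse on duration (7.9 vs 6.2).
B: worse on duration (17.4 vs 6.2).
C: worse on price (866 vs 200).
D: worse on duration (10.3 vs 6.2).
F: worse on price (656 vs 200).
G: worse on duration (13.4 vs 6.2).
H: worse on duration (20.3 vs 6.2).
I: worse on price (750 vs 200).
No option dominates E.

none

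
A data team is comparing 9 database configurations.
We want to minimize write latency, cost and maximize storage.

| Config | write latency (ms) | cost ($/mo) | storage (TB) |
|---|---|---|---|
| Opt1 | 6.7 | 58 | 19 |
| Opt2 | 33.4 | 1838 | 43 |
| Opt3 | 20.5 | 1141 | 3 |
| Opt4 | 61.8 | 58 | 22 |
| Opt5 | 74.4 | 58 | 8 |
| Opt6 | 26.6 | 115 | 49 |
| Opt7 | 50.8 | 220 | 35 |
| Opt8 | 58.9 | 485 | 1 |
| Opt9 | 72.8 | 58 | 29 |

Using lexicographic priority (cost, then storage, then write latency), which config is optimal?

Opt9

First minimize cost: best is 58, kept {Opt1, Opt4, Opt5, Opt9}.
Then maximize storage: best is 29, kept {Opt9}.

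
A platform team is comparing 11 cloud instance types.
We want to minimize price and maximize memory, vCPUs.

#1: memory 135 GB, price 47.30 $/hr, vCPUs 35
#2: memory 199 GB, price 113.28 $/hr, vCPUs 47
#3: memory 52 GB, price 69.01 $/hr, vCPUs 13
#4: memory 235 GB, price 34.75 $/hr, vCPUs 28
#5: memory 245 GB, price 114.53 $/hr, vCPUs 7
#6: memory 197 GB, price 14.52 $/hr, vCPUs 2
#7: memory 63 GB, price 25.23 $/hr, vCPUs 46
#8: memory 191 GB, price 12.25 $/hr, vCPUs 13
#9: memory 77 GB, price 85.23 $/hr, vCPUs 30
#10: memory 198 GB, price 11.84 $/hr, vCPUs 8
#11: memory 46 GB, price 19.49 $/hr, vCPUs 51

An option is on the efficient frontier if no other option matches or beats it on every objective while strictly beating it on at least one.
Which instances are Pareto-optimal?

#1: not dominated.
#2: not dominated.
#3: dominated by #1 (memory 135≥52, price 47.30≤69.01, vCPUs 35≥13).
#4: not dominated.
#5: not dominated (best memory).
#6: dominated by #10 (memory 198≥197, price 11.84≤14.52, vCPUs 8≥2).
#7: not dominated.
#8: not dominated.
#9: dominated by #1 (memory 135≥77, price 47.30≤85.23, vCPUs 35≥30).
#10: not dominated (best price).
#11: not dominated (best vCPUs).

#1, #2, #4, #5, #7, #8, #10, #11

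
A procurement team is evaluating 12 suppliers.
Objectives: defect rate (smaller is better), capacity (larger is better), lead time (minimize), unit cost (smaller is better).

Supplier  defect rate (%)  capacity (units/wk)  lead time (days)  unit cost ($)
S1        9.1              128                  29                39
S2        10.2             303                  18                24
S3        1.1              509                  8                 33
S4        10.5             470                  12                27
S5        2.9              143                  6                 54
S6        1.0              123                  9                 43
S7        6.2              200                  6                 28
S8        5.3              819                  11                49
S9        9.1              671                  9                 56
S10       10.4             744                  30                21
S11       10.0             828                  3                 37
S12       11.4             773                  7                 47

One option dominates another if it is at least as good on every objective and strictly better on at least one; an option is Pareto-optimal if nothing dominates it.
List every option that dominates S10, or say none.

none

S1: worse on capacity (128 vs 744).
S2: worse on capacity (303 vs 744).
S3: worse on capacity (509 vs 744).
S4: worse on defect rate (10.5 vs 10.4).
S5: worse on capacity (143 vs 744).
S6: worse on capacity (123 vs 744).
S7: worse on capacity (200 vs 744).
S8: worse on unit cost (49 vs 21).
S9: worse on capacity (671 vs 744).
S11: worse on unit cost (37 vs 21).
S12: worse on defect rate (11.4 vs 10.4).
No option dominates S10.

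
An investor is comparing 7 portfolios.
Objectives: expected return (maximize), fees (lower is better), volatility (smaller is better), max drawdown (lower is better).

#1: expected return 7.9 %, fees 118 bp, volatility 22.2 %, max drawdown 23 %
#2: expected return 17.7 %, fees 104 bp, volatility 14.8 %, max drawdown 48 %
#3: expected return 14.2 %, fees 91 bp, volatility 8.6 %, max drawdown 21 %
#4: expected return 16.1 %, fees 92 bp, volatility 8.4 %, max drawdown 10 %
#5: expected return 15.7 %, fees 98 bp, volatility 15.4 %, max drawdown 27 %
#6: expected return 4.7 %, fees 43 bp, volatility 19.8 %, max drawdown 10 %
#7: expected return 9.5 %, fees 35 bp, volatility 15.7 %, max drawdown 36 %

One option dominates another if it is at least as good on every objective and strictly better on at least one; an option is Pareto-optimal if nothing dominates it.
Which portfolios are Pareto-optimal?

#1: dominated by #3 (expected return 14.2≥7.9, fees 91≤118, volatility 8.6≤22.2, max drawdown 21≤23).
#2: not dominated (best expected return).
#3: not dominated.
#4: not dominated (best volatility).
#5: dominated by #4 (expected return 16.1≥15.7, fees 92≤98, volatility 8.4≤15.4, max drawdown 10≤27).
#6: not dominated.
#7: not dominated (best fees).

#2, #3, #4, #6, #7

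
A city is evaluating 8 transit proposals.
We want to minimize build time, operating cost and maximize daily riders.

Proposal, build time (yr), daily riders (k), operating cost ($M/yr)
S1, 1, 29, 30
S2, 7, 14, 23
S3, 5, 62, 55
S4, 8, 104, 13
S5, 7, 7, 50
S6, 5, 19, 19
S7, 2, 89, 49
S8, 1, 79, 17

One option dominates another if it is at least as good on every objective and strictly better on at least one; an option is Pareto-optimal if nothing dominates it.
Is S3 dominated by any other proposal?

Yes

S7 vs S3: build time 2≤5, daily riders 89≥62, operating cost 49≤55 — S7 is at least as good on every objective and strictly better on at least one, so S7 dominates S3.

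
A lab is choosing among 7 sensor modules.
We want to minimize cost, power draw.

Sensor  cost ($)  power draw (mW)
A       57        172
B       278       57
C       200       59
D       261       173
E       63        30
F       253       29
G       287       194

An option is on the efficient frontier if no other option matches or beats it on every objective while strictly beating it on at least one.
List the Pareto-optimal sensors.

A, E, F

A: not dominated (best cost).
B: dominated by E (cost 63≤278, power draw 30≤57).
C: dominated by E (cost 63≤200, power draw 30≤59).
D: dominated by A (cost 57≤261, power draw 172≤173).
E: not dominated.
F: not dominated (best power draw).
G: dominated by A (cost 57≤287, power draw 172≤194).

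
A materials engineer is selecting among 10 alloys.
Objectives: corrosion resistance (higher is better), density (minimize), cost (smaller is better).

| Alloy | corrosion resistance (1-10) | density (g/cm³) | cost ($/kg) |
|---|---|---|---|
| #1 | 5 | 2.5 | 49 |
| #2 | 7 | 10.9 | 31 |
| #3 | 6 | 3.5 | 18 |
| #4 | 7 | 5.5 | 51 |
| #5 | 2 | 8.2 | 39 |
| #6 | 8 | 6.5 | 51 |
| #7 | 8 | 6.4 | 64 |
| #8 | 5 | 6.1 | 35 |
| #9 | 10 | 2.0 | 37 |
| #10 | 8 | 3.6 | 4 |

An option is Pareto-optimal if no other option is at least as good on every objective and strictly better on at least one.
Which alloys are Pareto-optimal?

#1: dominated by #9 (corrosion resistance 10≥5, density 2.0≤2.5, cost 37≤49).
#2: dominated by #10 (corrosion resistance 8≥7, density 3.6≤10.9, cost 4≤31).
#3: not dominated.
#4: dominated by #9 (corrosion resistance 10≥7, density 2.0≤5.5, cost 37≤51).
#5: dominated by #3 (corrosion resistance 6≥2, density 3.5≤8.2, cost 18≤39).
#6: dominated by #9 (corrosion resistance 10≥8, density 2.0≤6.5, cost 37≤51).
#7: dominated by #9 (corrosion resistance 10≥8, density 2.0≤6.4, cost 37≤64).
#8: dominated by #3 (corrosion resistance 6≥5, density 3.5≤6.1, cost 18≤35).
#9: not dominated (best corrosion resistance).
#10: not dominated (best cost).

#3, #9, #10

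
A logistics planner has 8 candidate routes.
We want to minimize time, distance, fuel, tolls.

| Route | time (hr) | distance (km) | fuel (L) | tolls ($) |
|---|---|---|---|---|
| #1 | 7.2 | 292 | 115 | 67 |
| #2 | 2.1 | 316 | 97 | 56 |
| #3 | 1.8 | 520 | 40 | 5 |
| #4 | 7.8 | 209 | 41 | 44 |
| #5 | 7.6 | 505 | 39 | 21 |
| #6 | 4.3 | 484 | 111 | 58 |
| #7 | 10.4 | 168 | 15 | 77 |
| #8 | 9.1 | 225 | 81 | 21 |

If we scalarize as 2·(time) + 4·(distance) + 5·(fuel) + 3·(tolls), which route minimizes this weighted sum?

#7

#1: 2·7.2 + 4·292 + 5·115 + 3·67 = 1958.4
#2: 2·2.1 + 4·316 + 5·97 + 3·56 = 1921.2
#3: 2·1.8 + 4·520 + 5·40 + 3·5 = 2298.6
#4: 2·7.8 + 4·209 + 5·41 + 3·44 = 1188.6
#5: 2·7.6 + 4·505 + 5·39 + 3·21 = 2293.2
#6: 2·4.3 + 4·484 + 5·111 + 3·58 = 2673.6
#7: 2·10.4 + 4·168 + 5·15 + 3·77 = 998.8
#8: 2·9.1 + 4·225 + 5·81 + 3·21 = 1386.2
Lowest: #7 at 998.8.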